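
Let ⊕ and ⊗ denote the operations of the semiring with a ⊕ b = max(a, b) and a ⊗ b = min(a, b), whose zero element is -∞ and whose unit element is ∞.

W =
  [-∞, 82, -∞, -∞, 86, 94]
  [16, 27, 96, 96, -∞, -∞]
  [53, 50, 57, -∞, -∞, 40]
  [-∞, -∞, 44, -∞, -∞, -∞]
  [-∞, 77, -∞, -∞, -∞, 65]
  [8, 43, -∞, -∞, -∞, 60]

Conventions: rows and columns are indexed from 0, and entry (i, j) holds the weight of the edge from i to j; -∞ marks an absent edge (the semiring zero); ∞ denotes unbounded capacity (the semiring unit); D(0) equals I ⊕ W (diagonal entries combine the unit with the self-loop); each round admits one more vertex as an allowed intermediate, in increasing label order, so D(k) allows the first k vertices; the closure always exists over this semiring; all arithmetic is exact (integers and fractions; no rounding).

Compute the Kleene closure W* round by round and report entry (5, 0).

D(0):
  [∞, 82, -∞, -∞, 86, 94]
  [16, ∞, 96, 96, -∞, -∞]
  [53, 50, ∞, -∞, -∞, 40]
  [-∞, -∞, 44, ∞, -∞, -∞]
  [-∞, 77, -∞, -∞, ∞, 65]
  [8, 43, -∞, -∞, -∞, ∞]
D(1):
  [∞, 82, -∞, -∞, 86, 94]
  [16, ∞, 96, 96, 16, 16]
  [53, 53, ∞, -∞, 53, 53]
  [-∞, -∞, 44, ∞, -∞, -∞]
  [-∞, 77, -∞, -∞, ∞, 65]
  [8, 43, -∞, -∞, 8, ∞]
D(2):
  [∞, 82, 82, 82, 86, 94]
  [16, ∞, 96, 96, 16, 16]
  [53, 53, ∞, 53, 53, 53]
  [-∞, -∞, 44, ∞, -∞, -∞]
  [16, 77, 77, 77, ∞, 65]
  [16, 43, 43, 43, 16, ∞]
D(3):
  [∞, 82, 82, 82, 86, 94]
  [53, ∞, 96, 96, 53, 53]
  [53, 53, ∞, 53, 53, 53]
  [44, 44, 44, ∞, 44, 44]
  [53, 77, 77, 77, ∞, 65]
  [43, 43, 43, 43, 43, ∞]
D(4):
  [∞, 82, 82, 82, 86, 94]
  [53, ∞, 96, 96, 53, 53]
  [53, 53, ∞, 53, 53, 53]
  [44, 44, 44, ∞, 44, 44]
  [53, 77, 77, 77, ∞, 65]
  [43, 43, 43, 43, 43, ∞]
D(5):
  [∞, 82, 82, 82, 86, 94]
  [53, ∞, 96, 96, 53, 53]
  [53, 53, ∞, 53, 53, 53]
  [44, 44, 44, ∞, 44, 44]
  [53, 77, 77, 77, ∞, 65]
  [43, 43, 43, 43, 43, ∞]
D(6):
  [∞, 82, 82, 82, 86, 94]
  [53, ∞, 96, 96, 53, 53]
  [53, 53, ∞, 53, 53, 53]
  [44, 44, 44, ∞, 44, 44]
  [53, 77, 77, 77, ∞, 65]
  [43, 43, 43, 43, 43, ∞]
Answer: W*[5][0] = 43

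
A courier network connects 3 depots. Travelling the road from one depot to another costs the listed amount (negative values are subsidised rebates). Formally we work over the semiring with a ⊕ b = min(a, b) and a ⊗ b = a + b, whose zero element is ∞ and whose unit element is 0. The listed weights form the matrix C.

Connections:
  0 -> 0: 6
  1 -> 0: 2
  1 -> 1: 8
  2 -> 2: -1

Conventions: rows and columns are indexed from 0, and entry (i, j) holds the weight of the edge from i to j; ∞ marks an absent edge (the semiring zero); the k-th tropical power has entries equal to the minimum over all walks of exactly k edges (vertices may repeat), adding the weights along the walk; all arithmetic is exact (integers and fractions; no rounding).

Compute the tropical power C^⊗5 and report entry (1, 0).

C^⊗2:
  [12, ∞, ∞]
  [8, 16, ∞]
  [∞, ∞, -2]
C^⊗3:
  [18, ∞, ∞]
  [14, 24, ∞]
  [∞, ∞, -3]
C^⊗4:
  [24, ∞, ∞]
  [20, 32, ∞]
  [∞, ∞, -4]
C^⊗5:
  [30, ∞, ∞]
  [26, 40, ∞]
  [∞, ∞, -5]
Key observation: the optimum is the walk 1->0->0->0->0->0, with weight 2 + 6 + 6 + 6 + 6 = 26.
Optimal value attained by: walk 1->0->0->0->0->0.
Answer: (C^⊗5)[1][0] = 26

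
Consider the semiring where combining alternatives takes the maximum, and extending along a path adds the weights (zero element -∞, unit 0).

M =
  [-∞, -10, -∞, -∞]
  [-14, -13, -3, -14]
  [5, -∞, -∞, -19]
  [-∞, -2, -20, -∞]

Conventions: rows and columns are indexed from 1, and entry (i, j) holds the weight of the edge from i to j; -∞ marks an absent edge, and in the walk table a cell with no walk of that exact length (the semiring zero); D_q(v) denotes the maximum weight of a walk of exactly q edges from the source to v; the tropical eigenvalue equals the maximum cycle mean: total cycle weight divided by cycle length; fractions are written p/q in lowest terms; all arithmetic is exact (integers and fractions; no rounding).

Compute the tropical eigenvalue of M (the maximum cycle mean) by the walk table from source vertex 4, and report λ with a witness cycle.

q=0: [-∞, -∞, -∞, 0]
q=1: [-∞, -2, -20, -∞]
q=2: [-15, -15, -5, -16]
q=3: [0, -18, -18, -24]
q=4: [-13, -10, -21, -32]
Optimal cycle mean attained by: cycle 1->2->3->1, total (-10) + (-3) + 5, length 3.
Answer: λ = -8/3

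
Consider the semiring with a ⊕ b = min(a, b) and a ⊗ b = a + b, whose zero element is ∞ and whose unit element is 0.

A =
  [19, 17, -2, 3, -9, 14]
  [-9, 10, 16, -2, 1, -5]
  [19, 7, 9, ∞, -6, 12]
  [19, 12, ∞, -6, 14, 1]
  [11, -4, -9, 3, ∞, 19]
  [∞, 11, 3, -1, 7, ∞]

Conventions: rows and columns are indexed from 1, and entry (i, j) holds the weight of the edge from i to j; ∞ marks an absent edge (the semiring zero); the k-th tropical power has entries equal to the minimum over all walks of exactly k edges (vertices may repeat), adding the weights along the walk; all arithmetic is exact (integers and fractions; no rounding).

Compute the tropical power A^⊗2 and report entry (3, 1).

A^⊗2:
  [2, -13, -18, -6, -8, 4]
  [1, -3, -11, -8, -18, -1]
  [-2, -10, -15, -3, 3, 2]
  [3, 6, 4, -12, 8, -5]
  [-13, -2, 0, -6, -15, -9]
  [2, 3, -2, -7, -3, 0]
Key observation: the optimum is the walk 3->2->1, with weight 7 + (-9) = -2.
Optimal value attained by: walk 3->2->1.
Answer: (A^⊗2)[3][1] = -2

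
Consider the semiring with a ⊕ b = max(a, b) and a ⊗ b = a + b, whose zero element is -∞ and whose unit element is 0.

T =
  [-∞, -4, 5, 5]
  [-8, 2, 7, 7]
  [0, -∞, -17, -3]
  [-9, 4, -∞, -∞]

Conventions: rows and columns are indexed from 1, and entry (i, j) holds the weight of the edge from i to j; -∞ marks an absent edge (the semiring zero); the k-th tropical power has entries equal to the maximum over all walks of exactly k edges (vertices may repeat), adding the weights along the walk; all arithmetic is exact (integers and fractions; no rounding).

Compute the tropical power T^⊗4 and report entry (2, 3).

T^⊗2:
  [5, 9, 3, 3]
  [7, 11, 9, 9]
  [-12, 1, 5, 5]
  [-4, 6, 11, 11]
T^⊗3:
  [3, 11, 16, 16]
  [9, 13, 18, 18]
  [5, 9, 8, 8]
  [11, 15, 13, 13]
T^⊗4:
  [16, 20, 18, 18]
  [18, 22, 20, 20]
  [8, 12, 16, 16]
  [13, 17, 22, 22]
Key observation: the optimum is the walk 2->2->4->2->3, with weight 2 + 7 + 4 + 7 = 20.
Optimal value attained by: walk 2->2->4->2->3.
Answer: (T^⊗4)[2][3] = 20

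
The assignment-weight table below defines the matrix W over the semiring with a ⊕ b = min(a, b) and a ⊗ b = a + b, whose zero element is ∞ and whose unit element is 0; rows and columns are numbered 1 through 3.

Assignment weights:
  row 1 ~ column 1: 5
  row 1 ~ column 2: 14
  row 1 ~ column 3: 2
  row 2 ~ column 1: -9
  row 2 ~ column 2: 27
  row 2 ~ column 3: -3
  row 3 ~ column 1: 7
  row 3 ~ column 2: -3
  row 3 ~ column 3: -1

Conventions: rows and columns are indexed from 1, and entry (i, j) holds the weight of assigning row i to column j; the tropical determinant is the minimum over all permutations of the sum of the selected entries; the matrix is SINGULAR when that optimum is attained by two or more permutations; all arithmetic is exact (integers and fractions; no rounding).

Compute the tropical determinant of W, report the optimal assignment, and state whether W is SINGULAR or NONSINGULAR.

σ = (1, 2, 3): 5 + 27 + (-1) = 31
σ = (1, 3, 2): 5 + (-3) + (-3) = -1
σ = (2, 1, 3): 14 + (-9) + (-1) = 4
σ = (2, 3, 1): 14 + (-3) + 7 = 18
σ = (3, 1, 2): 2 + (-9) + (-3) = -10
σ = (3, 2, 1): 2 + 27 + 7 = 36
Optimal value attained by: σ = (3, 1, 2).
Answer: det⊕(W) = -10; verdict: NONSINGULAR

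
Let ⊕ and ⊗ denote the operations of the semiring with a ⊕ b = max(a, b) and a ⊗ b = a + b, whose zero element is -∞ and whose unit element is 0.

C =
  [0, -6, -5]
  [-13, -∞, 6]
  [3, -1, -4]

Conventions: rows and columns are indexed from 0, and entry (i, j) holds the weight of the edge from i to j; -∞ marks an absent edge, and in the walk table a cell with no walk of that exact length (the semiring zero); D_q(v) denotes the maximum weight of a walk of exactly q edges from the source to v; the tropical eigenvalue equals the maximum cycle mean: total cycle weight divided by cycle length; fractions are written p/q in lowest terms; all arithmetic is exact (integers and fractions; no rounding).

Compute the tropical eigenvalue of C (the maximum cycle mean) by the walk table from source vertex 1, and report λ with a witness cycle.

q=0: [-∞, 0, -∞]
q=1: [-13, -∞, 6]
q=2: [9, 5, 2]
q=3: [9, 3, 11]
Optimal cycle mean attained by: cycle 1->2->1, total 6 + (-1), length 2.
Answer: λ = 5/2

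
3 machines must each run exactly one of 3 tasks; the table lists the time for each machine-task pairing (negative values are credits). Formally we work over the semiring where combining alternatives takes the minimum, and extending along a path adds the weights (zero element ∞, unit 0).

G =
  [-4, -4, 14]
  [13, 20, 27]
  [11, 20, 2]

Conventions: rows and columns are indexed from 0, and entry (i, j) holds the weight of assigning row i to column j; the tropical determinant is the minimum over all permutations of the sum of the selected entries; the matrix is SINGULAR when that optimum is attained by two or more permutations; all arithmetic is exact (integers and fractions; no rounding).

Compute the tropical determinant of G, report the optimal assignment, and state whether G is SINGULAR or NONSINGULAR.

σ = (0, 1, 2): (-4) + 20 + 2 = 18
σ = (0, 2, 1): (-4) + 27 + 20 = 43
σ = (1, 0, 2): (-4) + 13 + 2 = 11
σ = (1, 2, 0): (-4) + 27 + 11 = 34
σ = (2, 0, 1): 14 + 13 + 20 = 47
σ = (2, 1, 0): 14 + 20 + 11 = 45
Optimal value attained by: σ = (1, 0, 2).
Answer: det⊕(G) = 11; verdict: NONSINGULAR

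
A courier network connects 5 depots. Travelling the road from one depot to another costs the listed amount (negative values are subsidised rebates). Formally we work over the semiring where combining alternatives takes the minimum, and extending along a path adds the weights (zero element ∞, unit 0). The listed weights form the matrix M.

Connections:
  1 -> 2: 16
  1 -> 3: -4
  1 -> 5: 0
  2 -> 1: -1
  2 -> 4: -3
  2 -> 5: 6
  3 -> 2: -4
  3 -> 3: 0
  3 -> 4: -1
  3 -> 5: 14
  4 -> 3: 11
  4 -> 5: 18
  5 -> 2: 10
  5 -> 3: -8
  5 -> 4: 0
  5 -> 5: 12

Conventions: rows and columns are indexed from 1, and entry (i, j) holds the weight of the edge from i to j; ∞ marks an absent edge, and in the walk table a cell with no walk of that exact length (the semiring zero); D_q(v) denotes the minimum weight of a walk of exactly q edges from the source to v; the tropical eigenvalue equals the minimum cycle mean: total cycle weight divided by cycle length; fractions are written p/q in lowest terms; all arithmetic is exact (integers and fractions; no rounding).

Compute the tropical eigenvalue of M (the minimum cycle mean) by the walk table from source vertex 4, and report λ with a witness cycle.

q=0: [∞, ∞, ∞, 0, ∞]
q=1: [∞, ∞, 11, ∞, 18]
q=2: [∞, 7, 10, 10, 25]
q=3: [6, 6, 10, 4, 13]
q=4: [5, 6, 2, 3, 6]
q=5: [5, -2, -2, 1, 5]
Optimal cycle mean attained by: cycle 1->5->3->2->1, total 0 + (-8) + (-4) + (-1), length 4.
Answer: λ = -13/4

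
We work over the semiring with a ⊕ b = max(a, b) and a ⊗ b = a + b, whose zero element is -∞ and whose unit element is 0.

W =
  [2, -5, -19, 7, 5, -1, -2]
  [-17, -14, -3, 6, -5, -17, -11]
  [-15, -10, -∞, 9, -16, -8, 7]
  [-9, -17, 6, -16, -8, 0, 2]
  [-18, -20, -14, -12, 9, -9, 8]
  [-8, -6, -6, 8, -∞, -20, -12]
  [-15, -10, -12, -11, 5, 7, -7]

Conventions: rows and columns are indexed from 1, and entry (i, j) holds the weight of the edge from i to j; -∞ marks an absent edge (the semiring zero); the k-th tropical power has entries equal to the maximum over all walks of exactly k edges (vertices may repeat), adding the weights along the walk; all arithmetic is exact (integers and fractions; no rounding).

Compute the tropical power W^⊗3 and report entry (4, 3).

W^⊗2:
  [4, -3, 13, 9, 14, 7, 13]
  [-3, -11, 12, 6, 4, 6, 8]
  [0, -3, 15, 0, 12, 14, 11]
  [-7, -4, -6, 15, 7, 9, 13]
  [-7, -2, -4, -1, 18, 15, 17]
  [-1, -9, 14, 3, 0, 8, 10]
  [-1, 1, 1, 15, 14, 0, 13]
W^⊗3:
  [6, 3, 15, 22, 23, 20, 22]
  [-1, 2, 12, 21, 13, 15, 19]
  [6, 8, 8, 24, 21, 18, 22]
  [6, 3, 21, 17, 18, 20, 17]
  [7, 9, 9, 23, 27, 24, 26]
  [1, 4, 9, 23, 15, 17, 21]
  [6, 3, 21, 10, 23, 20, 22]
Key observation: the optimum is the walk 4->3->4->3, with weight 6 + 9 + 6 = 21.
Optimal value attained by: walk 4->3->4->3.
Answer: (W^⊗3)[4][3] = 21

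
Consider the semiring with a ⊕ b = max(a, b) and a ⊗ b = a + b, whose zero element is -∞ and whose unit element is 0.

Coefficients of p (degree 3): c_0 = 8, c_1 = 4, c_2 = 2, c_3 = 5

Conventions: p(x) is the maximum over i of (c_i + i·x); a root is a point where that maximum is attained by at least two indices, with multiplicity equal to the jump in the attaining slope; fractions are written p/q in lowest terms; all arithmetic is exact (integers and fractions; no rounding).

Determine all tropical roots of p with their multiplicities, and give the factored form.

hull edge (i=0, c=8) to (i=3, c=5): slope -1, span 3
Factored form: p(x) = 5 ⊗ (x ⊕ 1) ⊗ (x ⊕ 1) ⊗ (x ⊕ 1)
Answer: roots = 1 (mult 3)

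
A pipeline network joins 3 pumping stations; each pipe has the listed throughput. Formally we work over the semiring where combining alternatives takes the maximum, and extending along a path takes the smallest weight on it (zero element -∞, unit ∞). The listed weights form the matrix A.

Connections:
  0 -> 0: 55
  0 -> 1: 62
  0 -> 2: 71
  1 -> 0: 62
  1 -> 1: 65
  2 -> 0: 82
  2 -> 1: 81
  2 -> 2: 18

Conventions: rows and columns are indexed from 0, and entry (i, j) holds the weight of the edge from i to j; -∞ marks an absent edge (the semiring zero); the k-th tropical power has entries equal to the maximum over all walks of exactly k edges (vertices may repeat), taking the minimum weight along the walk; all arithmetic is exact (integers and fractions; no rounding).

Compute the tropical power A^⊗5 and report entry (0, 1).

A^⊗2:
  [71, 71, 55]
  [62, 65, 62]
  [62, 65, 71]
A^⊗3:
  [62, 65, 71]
  [62, 65, 62]
  [71, 71, 62]
A^⊗4:
  [71, 71, 62]
  [62, 65, 62]
  [62, 65, 71]
A^⊗5:
  [62, 65, 71]
  [62, 65, 62]
  [71, 71, 62]
Key observation: the optimum is the walk 0->2->0->2->1->1, with weight 71 min 82 min 71 min 81 min 65 = 65.
Optimal value attained by: walk 0->2->0->2->1->1.
Answer: (A^⊗5)[0][1] = 65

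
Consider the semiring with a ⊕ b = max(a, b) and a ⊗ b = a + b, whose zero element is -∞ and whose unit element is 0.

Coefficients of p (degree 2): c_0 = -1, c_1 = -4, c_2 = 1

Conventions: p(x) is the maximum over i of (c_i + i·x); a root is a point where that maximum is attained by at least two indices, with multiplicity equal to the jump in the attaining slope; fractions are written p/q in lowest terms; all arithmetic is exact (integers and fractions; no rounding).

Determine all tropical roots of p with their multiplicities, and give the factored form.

hull edge (i=0, c=-1) to (i=2, c=1): slope 1, span 2
Factored form: p(x) = 1 ⊗ (x ⊕ (-1)) ⊗ (x ⊕ (-1))
Answer: roots = -1 (mult 2)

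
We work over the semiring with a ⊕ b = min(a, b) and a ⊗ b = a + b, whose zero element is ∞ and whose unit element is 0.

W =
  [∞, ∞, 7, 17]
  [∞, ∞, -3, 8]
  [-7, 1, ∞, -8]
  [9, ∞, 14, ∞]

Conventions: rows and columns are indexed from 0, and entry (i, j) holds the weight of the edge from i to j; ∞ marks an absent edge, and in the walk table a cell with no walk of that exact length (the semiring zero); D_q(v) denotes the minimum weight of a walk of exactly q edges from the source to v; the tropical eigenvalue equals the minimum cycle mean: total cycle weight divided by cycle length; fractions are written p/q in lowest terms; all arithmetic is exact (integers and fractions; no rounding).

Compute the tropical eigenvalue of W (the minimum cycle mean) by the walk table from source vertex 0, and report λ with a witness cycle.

q=0: [0, ∞, ∞, ∞]
q=1: [∞, ∞, 7, 17]
q=2: [0, 8, 31, -1]
q=3: [8, 32, 5, 16]
q=4: [-2, 6, 15, -3]
Optimal cycle mean attained by: cycle 1->2->1, total (-3) + 1, length 2.
Answer: λ = -1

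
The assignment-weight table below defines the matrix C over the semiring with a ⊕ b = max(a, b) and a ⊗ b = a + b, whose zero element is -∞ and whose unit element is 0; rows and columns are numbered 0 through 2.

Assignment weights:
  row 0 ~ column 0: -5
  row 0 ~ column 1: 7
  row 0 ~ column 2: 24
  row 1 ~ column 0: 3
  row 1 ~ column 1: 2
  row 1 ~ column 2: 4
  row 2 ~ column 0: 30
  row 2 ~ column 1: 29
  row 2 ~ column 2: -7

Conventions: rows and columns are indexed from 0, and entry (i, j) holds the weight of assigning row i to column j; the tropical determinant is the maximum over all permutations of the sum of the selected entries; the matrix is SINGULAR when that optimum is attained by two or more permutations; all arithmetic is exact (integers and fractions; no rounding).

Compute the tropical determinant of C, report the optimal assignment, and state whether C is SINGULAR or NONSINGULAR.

σ = (0, 1, 2): (-5) + 2 + (-7) = -10
σ = (0, 2, 1): (-5) + 4 + 29 = 28
σ = (1, 0, 2): 7 + 3 + (-7) = 3
σ = (1, 2, 0): 7 + 4 + 30 = 41
σ = (2, 0, 1): 24 + 3 + 29 = 56
σ = (2, 1, 0): 24 + 2 + 30 = 56
Optimal value attained by: σ = (2, 0, 1).
Answer: det⊕(C) = 56; verdict: SINGULAR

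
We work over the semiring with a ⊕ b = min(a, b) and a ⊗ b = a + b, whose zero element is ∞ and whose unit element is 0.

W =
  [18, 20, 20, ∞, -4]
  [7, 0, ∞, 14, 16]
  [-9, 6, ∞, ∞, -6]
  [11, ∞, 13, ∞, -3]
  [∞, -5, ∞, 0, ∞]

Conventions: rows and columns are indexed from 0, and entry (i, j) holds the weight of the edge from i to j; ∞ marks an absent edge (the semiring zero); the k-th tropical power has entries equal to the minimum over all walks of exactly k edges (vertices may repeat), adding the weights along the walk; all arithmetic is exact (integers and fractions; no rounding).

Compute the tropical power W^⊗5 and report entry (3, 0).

W^⊗2:
  [11, -9, 38, -4, 14]
  [7, 0, 27, 14, 3]
  [9, -11, 11, -6, -13]
  [4, -8, 31, -3, 7]
  [2, -5, 13, 9, -3]
W^⊗3:
  [-2, -9, 9, 5, -7]
  [7, -2, 27, 3, 3]
  [-4, -18, 7, -13, -9]
  [-1, -8, 10, 6, -6]
  [2, -8, 22, -3, -2]
W^⊗4:
  [-2, -12, 18, -7, -6]
  [5, -2, 16, 3, 0]
  [-11, -18, 0, -9, -16]
  [-1, -11, 19, -6, -5]
  [-1, -8, 10, -2, -6]
W^⊗5:
  [-5, -12, 6, -6, -10]
  [5, -5, 16, 0, 0]
  [-11, -21, 4, -16, -15]
  [-4, -11, 7, -5, -9]
  [-1, -11, 11, -6, -5]
Key observation: the optimum is the walk 3->4->3->4->1->0, with weight (-3) + 0 + (-3) + (-5) + 7 = -4.
Optimal value attained by: walk 3->4->3->4->1->0.
Answer: (W^⊗5)[3][0] = -4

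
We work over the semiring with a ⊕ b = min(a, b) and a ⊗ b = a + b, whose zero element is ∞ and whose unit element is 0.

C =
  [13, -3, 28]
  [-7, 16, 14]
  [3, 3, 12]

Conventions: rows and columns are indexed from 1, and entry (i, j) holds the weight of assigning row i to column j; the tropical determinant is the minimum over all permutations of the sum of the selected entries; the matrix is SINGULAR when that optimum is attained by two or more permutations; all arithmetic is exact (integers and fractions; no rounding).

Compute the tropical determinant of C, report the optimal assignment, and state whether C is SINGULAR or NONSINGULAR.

σ = (1, 2, 3): 13 + 16 + 12 = 41
σ = (1, 3, 2): 13 + 14 + 3 = 30
σ = (2, 1, 3): (-3) + (-7) + 12 = 2
σ = (2, 3, 1): (-3) + 14 + 3 = 14
σ = (3, 1, 2): 28 + (-7) + 3 = 24
σ = (3, 2, 1): 28 + 16 + 3 = 47
Optimal value attained by: σ = (2, 1, 3).
Answer: det⊕(C) = 2; verdict: NONSINGULAR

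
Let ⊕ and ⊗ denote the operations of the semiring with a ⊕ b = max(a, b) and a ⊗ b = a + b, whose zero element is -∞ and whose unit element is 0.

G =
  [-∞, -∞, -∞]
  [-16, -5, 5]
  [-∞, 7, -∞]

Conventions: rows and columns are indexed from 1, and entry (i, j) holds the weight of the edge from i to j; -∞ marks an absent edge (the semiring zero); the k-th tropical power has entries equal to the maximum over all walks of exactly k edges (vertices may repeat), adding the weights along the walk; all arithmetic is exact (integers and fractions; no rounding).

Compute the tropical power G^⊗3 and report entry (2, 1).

G^⊗2:
  [-∞, -∞, -∞]
  [-21, 12, 0]
  [-9, 2, 12]
G^⊗3:
  [-∞, -∞, -∞]
  [-4, 7, 17]
  [-14, 19, 7]
Key observation: the optimum is the walk 2->3->2->1, with weight 5 + 7 + (-16) = -4.
Optimal value attained by: walk 2->3->2->1.
Answer: (G^⊗3)[2][1] = -4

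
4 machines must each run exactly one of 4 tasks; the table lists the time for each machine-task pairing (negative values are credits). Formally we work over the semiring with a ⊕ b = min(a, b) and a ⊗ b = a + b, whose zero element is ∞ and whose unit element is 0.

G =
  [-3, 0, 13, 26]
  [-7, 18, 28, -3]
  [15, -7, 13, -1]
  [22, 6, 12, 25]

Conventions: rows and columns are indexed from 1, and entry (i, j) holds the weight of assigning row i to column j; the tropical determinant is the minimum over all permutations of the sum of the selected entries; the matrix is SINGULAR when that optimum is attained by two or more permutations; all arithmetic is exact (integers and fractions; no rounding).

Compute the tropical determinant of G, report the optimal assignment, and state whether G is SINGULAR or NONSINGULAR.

σ = (1, 2, 3, 4): (-3) + 18 + 13 + 25 = 53
σ = (1, 2, 4, 3): (-3) + 18 + (-1) + 12 = 26
σ = (1, 3, 2, 4): (-3) + 28 + (-7) + 25 = 43
σ = (1, 3, 4, 2): (-3) + 28 + (-1) + 6 = 30
σ = (1, 4, 2, 3): (-3) + (-3) + (-7) + 12 = -1
σ = (1, 4, 3, 2): (-3) + (-3) + 13 + 6 = 13
σ = (2, 1, 3, 4): 0 + (-7) + 13 + 25 = 31
σ = (2, 1, 4, 3): 0 + (-7) + (-1) + 12 = 4
σ = (2, 3, 1, 4): 0 + 28 + 15 + 25 = 68
σ = (2, 3, 4, 1): 0 + 28 + (-1) + 22 = 49
σ = (2, 4, 1, 3): 0 + (-3) + 15 + 12 = 24
σ = (2, 4, 3, 1): 0 + (-3) + 13 + 22 = 32
σ = (3, 1, 2, 4): 13 + (-7) + (-7) + 25 = 24
σ = (3, 1, 4, 2): 13 + (-7) + (-1) + 6 = 11
σ = (3, 2, 1, 4): 13 + 18 + 15 + 25 = 71
σ = (3, 2, 4, 1): 13 + 18 + (-1) + 22 = 52
σ = (3, 4, 1, 2): 13 + (-3) + 15 + 6 = 31
σ = (3, 4, 2, 1): 13 + (-3) + (-7) + 22 = 25
σ = (4, 1, 2, 3): 26 + (-7) + (-7) + 12 = 24
σ = (4, 1, 3, 2): 26 + (-7) + 13 + 6 = 38
σ = (4, 2, 1, 3): 26 + 18 + 15 + 12 = 71
σ = (4, 2, 3, 1): 26 + 18 + 13 + 22 = 79
σ = (4, 3, 1, 2): 26 + 28 + 15 + 6 = 75
σ = (4, 3, 2, 1): 26 + 28 + (-7) + 22 = 69
Optimal value attained by: σ = (1, 4, 2, 3).
Answer: det⊕(G) = -1; verdict: NONSINGULAR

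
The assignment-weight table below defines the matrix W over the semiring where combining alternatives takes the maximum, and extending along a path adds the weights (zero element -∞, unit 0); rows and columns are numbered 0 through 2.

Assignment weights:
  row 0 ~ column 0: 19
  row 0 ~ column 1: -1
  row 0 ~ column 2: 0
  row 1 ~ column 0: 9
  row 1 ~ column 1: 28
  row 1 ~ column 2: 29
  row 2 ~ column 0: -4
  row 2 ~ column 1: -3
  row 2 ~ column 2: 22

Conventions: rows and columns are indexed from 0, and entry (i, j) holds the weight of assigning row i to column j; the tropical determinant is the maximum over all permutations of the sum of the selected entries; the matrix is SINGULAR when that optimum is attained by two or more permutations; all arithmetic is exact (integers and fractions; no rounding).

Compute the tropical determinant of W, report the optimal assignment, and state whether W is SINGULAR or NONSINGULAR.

σ = (0, 1, 2): 19 + 28 + 22 = 69
σ = (0, 2, 1): 19 + 29 + (-3) = 45
σ = (1, 0, 2): (-1) + 9 + 22 = 30
σ = (1, 2, 0): (-1) + 29 + (-4) = 24
σ = (2, 0, 1): 0 + 9 + (-3) = 6
σ = (2, 1, 0): 0 + 28 + (-4) = 24
Optimal value attained by: σ = (0, 1, 2).
Answer: det⊕(W) = 69; verdict: NONSINGULAR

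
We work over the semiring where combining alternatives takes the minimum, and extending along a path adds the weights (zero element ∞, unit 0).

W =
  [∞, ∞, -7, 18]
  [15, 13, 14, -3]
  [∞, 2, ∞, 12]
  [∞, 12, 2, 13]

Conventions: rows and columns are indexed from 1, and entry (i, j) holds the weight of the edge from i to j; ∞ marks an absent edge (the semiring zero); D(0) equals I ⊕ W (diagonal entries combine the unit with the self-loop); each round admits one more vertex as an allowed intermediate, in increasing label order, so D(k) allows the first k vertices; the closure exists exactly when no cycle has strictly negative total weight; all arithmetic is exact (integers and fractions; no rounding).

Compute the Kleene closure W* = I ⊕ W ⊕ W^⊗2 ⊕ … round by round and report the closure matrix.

D(0):
  [0, ∞, -7, 18]
  [15, 0, 14, -3]
  [∞, 2, 0, 12]
  [∞, 12, 2, 0]
D(1):
  [0, ∞, -7, 18]
  [15, 0, 8, -3]
  [∞, 2, 0, 12]
  [∞, 12, 2, 0]
D(2):
  [0, ∞, -7, 18]
  [15, 0, 8, -3]
  [17, 2, 0, -1]
  [27, 12, 2, 0]
D(3):
  [0, -5, -7, -8]
  [15, 0, 8, -3]
  [17, 2, 0, -1]
  [19, 4, 2, 0]
D(4):
  [0, -5, -7, -8]
  [15, 0, -1, -3]
  [17, 2, 0, -1]
  [19, 4, 2, 0]
Answer: W* = [[0, -5, -7, -8], [15, 0, -1, -3], [17, 2, 0, -1], [19, 4, 2, 0]]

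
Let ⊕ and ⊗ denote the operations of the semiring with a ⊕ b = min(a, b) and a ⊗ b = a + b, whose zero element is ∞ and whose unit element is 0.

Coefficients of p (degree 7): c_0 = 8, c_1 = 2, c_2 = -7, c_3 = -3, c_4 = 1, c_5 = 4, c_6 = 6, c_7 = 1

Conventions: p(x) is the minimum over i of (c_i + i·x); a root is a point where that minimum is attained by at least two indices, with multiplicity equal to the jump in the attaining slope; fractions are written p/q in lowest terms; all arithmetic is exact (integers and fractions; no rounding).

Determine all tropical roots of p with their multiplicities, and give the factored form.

hull edge (i=0, c=8) to (i=2, c=-7): slope -15/2, span 2
hull edge (i=2, c=-7) to (i=7, c=1): slope 8/5, span 5
Factored form: p(x) = 1 ⊗ (x ⊕ (-8/5)) ⊗ (x ⊕ (-8/5)) ⊗ (x ⊕ (-8/5)) ⊗ (x ⊕ (-8/5)) ⊗ (x ⊕ (-8/5)) ⊗ (x ⊕ 15/2) ⊗ (x ⊕ 15/2)
Answer: roots = -8/5 (mult 5), 15/2 (mult 2)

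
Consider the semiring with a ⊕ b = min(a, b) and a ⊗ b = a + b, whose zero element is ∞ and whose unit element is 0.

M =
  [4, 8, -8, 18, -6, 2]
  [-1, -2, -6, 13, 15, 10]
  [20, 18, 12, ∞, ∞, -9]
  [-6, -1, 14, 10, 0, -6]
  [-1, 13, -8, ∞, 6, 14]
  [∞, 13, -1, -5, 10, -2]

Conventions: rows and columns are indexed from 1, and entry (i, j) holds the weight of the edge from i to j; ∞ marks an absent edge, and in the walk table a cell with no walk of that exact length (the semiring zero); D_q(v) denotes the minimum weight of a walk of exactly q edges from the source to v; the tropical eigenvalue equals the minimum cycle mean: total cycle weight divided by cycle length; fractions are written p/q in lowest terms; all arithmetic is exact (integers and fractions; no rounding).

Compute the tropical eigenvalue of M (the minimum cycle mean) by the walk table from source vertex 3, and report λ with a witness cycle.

q=0: [∞, ∞, 0, ∞, ∞, ∞]
q=1: [20, 18, 12, ∞, ∞, -9]
q=2: [17, 4, -10, -14, 1, -11]
q=3: [-20, -15, -12, -16, -14, -20]
q=4: [-22, -17, -28, -25, -26, -22]
q=5: [-31, -26, -34, -27, -28, -37]
q=6: [-33, -28, -39, -42, -37, -43]
Optimal cycle mean attained by: cycle 1->3->6->4->1, total (-8) + (-9) + (-5) + (-6), length 4.
Answer: λ = -7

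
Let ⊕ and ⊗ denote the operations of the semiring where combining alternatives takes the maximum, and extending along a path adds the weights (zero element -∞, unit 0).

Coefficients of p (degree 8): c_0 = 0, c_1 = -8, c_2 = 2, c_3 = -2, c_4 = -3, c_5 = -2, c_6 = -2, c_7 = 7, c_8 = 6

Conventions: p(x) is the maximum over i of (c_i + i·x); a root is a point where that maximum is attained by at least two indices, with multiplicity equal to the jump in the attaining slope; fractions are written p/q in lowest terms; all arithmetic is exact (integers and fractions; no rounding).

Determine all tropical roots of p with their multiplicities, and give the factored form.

hull edge (i=0, c=0) to (i=7, c=7): slope 1, span 7
hull edge (i=7, c=7) to (i=8, c=6): slope -1, span 1
Factored form: p(x) = 6 ⊗ (x ⊕ (-1)) ⊗ (x ⊕ (-1)) ⊗ (x ⊕ (-1)) ⊗ (x ⊕ (-1)) ⊗ (x ⊕ (-1)) ⊗ (x ⊕ (-1)) ⊗ (x ⊕ (-1)) ⊗ (x ⊕ 1)
Answer: roots = -1 (mult 7), 1 (mult 1)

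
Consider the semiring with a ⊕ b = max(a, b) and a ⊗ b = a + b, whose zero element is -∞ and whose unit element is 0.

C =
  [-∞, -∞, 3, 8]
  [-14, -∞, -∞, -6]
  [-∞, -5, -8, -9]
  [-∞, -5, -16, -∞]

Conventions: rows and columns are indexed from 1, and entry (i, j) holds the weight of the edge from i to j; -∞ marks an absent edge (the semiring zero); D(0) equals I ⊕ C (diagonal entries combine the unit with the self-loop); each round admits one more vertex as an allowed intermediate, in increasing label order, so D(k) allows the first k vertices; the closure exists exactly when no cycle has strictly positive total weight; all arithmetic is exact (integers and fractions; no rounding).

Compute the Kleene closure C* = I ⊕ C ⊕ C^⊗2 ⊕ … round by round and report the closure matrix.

D(0):
  [0, -∞, 3, 8]
  [-14, 0, -∞, -6]
  [-∞, -5, 0, -9]
  [-∞, -5, -16, 0]
D(1):
  [0, -∞, 3, 8]
  [-14, 0, -11, -6]
  [-∞, -5, 0, -9]
  [-∞, -5, -16, 0]
D(2):
  [0, -∞, 3, 8]
  [-14, 0, -11, -6]
  [-19, -5, 0, -9]
  [-19, -5, -16, 0]
D(3):
  [0, -2, 3, 8]
  [-14, 0, -11, -6]
  [-19, -5, 0, -9]
  [-19, -5, -16, 0]
D(4):
  [0, 3, 3, 8]
  [-14, 0, -11, -6]
  [-19, -5, 0, -9]
  [-19, -5, -16, 0]
Answer: C* = [[0, 3, 3, 8], [-14, 0, -11, -6], [-19, -5, 0, -9], [-19, -5, -16, 0]]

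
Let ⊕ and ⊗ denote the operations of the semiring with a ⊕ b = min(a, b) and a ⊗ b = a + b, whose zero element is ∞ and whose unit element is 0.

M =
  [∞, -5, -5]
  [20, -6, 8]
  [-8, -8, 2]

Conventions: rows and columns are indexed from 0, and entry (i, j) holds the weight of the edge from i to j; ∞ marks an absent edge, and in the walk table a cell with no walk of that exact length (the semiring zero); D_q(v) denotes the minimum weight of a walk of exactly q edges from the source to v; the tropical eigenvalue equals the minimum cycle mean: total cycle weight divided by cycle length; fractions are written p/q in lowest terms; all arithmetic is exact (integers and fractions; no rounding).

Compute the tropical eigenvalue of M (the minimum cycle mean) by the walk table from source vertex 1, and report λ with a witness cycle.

q=0: [∞, 0, ∞]
q=1: [20, -6, 8]
q=2: [0, -12, 2]
q=3: [-6, -18, -5]
Optimal cycle mean attained by: cycle 0->2->0, total (-5) + (-8), length 2.
Answer: λ = -13/2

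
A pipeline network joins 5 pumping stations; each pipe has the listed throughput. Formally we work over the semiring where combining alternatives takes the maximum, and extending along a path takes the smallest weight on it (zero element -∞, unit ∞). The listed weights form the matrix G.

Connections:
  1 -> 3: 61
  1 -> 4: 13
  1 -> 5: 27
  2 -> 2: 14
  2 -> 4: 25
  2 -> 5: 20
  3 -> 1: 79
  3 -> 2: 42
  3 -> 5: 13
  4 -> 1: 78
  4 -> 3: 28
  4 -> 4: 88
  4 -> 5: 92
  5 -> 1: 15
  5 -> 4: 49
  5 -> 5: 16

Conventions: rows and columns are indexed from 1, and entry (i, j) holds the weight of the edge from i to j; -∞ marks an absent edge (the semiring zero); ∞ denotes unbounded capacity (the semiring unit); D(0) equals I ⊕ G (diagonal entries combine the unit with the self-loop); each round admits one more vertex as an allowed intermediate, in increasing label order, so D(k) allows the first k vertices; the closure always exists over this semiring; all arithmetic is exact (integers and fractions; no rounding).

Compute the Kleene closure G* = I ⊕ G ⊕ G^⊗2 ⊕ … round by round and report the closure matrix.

D(0):
  [∞, -∞, 61, 13, 27]
  [-∞, ∞, -∞, 25, 20]
  [79, 42, ∞, -∞, 13]
  [78, -∞, 28, ∞, 92]
  [15, -∞, -∞, 49, ∞]
D(1):
  [∞, -∞, 61, 13, 27]
  [-∞, ∞, -∞, 25, 20]
  [79, 42, ∞, 13, 27]
  [78, -∞, 61, ∞, 92]
  [15, -∞, 15, 49, ∞]
D(2):
  [∞, -∞, 61, 13, 27]
  [-∞, ∞, -∞, 25, 20]
  [79, 42, ∞, 25, 27]
  [78, -∞, 61, ∞, 92]
  [15, -∞, 15, 49, ∞]
D(3):
  [∞, 42, 61, 25, 27]
  [-∞, ∞, -∞, 25, 20]
  [79, 42, ∞, 25, 27]
  [78, 42, 61, ∞, 92]
  [15, 15, 15, 49, ∞]
D(4):
  [∞, 42, 61, 25, 27]
  [25, ∞, 25, 25, 25]
  [79, 42, ∞, 25, 27]
  [78, 42, 61, ∞, 92]
  [49, 42, 49, 49, ∞]
D(5):
  [∞, 42, 61, 27, 27]
  [25, ∞, 25, 25, 25]
  [79, 42, ∞, 27, 27]
  [78, 42, 61, ∞, 92]
  [49, 42, 49, 49, ∞]
Answer: G* = [[∞, 42, 61, 27, 27], [25, ∞, 25, 25, 25], [79, 42, ∞, 27, 27], [78, 42, 61, ∞, 92], [49, 42, 49, 49, ∞]]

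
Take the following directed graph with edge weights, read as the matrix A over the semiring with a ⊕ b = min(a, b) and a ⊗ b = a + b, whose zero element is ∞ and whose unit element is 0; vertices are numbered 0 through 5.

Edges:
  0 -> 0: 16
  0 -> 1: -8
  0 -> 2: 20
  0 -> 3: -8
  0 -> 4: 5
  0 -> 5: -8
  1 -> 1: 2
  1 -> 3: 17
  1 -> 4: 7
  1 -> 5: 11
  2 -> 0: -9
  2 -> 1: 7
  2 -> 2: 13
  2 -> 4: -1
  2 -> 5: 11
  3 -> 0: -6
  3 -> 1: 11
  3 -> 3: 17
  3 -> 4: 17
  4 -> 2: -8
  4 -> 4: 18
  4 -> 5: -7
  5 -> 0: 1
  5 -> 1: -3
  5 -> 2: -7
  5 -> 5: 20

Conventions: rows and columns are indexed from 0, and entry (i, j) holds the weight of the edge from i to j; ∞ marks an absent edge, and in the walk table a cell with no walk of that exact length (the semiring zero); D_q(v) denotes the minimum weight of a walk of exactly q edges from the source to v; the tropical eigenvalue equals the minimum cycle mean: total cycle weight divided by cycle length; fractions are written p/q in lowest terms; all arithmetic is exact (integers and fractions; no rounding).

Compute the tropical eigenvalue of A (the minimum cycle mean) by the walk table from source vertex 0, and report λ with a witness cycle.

q=0: [0, ∞, ∞, ∞, ∞, ∞]
q=1: [16, -8, 20, -8, 5, -8]
q=2: [-14, -11, -15, 8, -1, -2]
q=3: [-24, -22, -9, -22, -16, -22]
q=4: [-28, -32, -29, -32, -19, -32]
q=5: [-38, -36, -39, -36, -30, -36]
q=6: [-48, -46, -43, -46, -40, -46]
Optimal cycle mean attained by: cycle 0->5->2->0, total (-8) + (-7) + (-9), length 3.
Answer: λ = -8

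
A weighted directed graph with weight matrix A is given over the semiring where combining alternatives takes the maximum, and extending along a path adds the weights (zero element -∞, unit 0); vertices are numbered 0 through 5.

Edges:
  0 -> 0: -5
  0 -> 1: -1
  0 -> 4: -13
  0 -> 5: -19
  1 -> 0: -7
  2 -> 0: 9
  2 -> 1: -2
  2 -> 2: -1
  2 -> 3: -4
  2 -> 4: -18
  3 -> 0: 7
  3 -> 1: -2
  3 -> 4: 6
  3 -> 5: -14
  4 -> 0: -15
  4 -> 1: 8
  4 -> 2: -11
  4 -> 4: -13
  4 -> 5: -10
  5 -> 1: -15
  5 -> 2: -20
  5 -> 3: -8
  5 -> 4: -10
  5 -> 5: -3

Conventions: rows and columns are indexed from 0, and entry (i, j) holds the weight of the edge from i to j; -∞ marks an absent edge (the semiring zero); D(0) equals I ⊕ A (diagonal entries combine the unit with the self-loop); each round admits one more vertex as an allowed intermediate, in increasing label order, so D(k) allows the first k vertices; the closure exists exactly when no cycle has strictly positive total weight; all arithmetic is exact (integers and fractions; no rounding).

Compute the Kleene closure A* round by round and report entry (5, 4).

D(0):
  [0, -1, -∞, -∞, -13, -19]
  [-7, 0, -∞, -∞, -∞, -∞]
  [9, -2, 0, -4, -18, -∞]
  [7, -2, -∞, 0, 6, -14]
  [-15, 8, -11, -∞, 0, -10]
  [-∞, -15, -20, -8, -10, 0]
D(1):
  [0, -1, -∞, -∞, -13, -19]
  [-7, 0, -∞, -∞, -20, -26]
  [9, 8, 0, -4, -4, -10]
  [7, 6, -∞, 0, 6, -12]
  [-15, 8, -11, -∞, 0, -10]
  [-∞, -15, -20, -8, -10, 0]
D(2):
  [0, -1, -∞, -∞, -13, -19]
  [-7, 0, -∞, -∞, -20, -26]
  [9, 8, 0, -4, -4, -10]
  [7, 6, -∞, 0, 6, -12]
  [1, 8, -11, -∞, 0, -10]
  [-22, -15, -20, -8, -10, 0]
D(3):
  [0, -1, -∞, -∞, -13, -19]
  [-7, 0, -∞, -∞, -20, -26]
  [9, 8, 0, -4, -4, -10]
  [7, 6, -∞, 0, 6, -12]
  [1, 8, -11, -15, 0, -10]
  [-11, -12, -20, -8, -10, 0]
D(4):
  [0, -1, -∞, -∞, -13, -19]
  [-7, 0, -∞, -∞, -20, -26]
  [9, 8, 0, -4, 2, -10]
  [7, 6, -∞, 0, 6, -12]
  [1, 8, -11, -15, 0, -10]
  [-1, -2, -20, -8, -2, 0]
D(5):
  [0, -1, -24, -28, -13, -19]
  [-7, 0, -31, -35, -20, -26]
  [9, 10, 0, -4, 2, -8]
  [7, 14, -5, 0, 6, -4]
  [1, 8, -11, -15, 0, -10]
  [-1, 6, -13, -8, -2, 0]
D(6):
  [0, -1, -24, -27, -13, -19]
  [-7, 0, -31, -34, -20, -26]
  [9, 10, 0, -4, 2, -8]
  [7, 14, -5, 0, 6, -4]
  [1, 8, -11, -15, 0, -10]
  [-1, 6, -13, -8, -2, 0]
Answer: A*[5][4] = -2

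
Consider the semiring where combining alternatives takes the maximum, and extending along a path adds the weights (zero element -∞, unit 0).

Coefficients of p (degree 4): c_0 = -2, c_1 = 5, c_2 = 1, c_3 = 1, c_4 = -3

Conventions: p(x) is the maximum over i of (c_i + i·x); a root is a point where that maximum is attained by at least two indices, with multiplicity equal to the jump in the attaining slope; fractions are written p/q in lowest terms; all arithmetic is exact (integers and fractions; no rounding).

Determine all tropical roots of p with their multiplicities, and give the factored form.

hull edge (i=0, c=-2) to (i=1, c=5): slope 7, span 1
hull edge (i=1, c=5) to (i=3, c=1): slope -2, span 2
hull edge (i=3, c=1) to (i=4, c=-3): slope -4, span 1
Factored form: p(x) = -3 ⊗ (x ⊕ (-7)) ⊗ (x ⊕ 2) ⊗ (x ⊕ 2) ⊗ (x ⊕ 4)
Answer: roots = -7 (mult 1), 2 (mult 2), 4 (mult 1)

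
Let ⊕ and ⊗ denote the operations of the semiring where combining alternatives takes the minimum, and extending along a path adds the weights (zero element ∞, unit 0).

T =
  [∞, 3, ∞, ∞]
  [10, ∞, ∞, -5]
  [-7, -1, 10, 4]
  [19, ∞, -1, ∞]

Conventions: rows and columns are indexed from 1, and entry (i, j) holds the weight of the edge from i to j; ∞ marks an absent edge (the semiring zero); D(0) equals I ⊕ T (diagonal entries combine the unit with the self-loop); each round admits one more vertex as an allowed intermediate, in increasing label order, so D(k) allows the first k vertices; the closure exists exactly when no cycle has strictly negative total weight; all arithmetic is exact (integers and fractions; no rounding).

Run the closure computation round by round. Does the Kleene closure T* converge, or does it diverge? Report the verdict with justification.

D(0):
  [0, 3, ∞, ∞]
  [10, 0, ∞, -5]
  [-7, -1, 0, 4]
  [19, ∞, -1, 0]
D(1):
  [0, 3, ∞, ∞]
  [10, 0, ∞, -5]
  [-7, -4, 0, 4]
  [19, 22, -1, 0]
D(2):
  [0, 3, ∞, -2]
  [10, 0, ∞, -5]
  [-7, -4, 0, -9]
  [19, 22, -1, 0]
Detection: at round 3, diagonal entry (4, 4) turns strictly negative.
Key observation: the cycle 4->3->1->2->4 has total weight (-1) + (-7) + 3 + (-5), which is strictly negative.
Answer: DIVERGES — negative cycle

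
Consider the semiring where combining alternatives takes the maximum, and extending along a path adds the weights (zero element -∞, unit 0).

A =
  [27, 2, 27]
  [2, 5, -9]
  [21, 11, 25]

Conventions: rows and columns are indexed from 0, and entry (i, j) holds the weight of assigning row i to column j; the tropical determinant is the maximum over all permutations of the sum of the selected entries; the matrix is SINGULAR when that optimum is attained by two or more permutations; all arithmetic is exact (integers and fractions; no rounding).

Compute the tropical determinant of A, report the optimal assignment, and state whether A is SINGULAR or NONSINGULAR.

σ = (0, 1, 2): 27 + 5 + 25 = 57
σ = (0, 2, 1): 27 + (-9) + 11 = 29
σ = (1, 0, 2): 2 + 2 + 25 = 29
σ = (1, 2, 0): 2 + (-9) + 21 = 14
σ = (2, 0, 1): 27 + 2 + 11 = 40
σ = (2, 1, 0): 27 + 5 + 21 = 53
Optimal value attained by: σ = (0, 1, 2).
Answer: det⊕(A) = 57; verdict: NONSINGULAR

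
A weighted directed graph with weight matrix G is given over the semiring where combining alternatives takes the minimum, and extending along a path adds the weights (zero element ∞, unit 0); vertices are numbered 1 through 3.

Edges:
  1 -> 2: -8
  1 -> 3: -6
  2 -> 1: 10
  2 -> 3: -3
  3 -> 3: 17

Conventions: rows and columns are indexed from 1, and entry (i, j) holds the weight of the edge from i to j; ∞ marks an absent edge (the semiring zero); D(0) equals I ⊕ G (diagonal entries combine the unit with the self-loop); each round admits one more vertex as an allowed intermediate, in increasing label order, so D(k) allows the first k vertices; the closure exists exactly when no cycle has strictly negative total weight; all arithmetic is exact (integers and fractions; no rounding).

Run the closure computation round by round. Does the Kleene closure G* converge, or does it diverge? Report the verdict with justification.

D(0):
  [0, -8, -6]
  [10, 0, -3]
  [∞, ∞, 0]
D(1):
  [0, -8, -6]
  [10, 0, -3]
  [∞, ∞, 0]
D(2):
  [0, -8, -11]
  [10, 0, -3]
  [∞, ∞, 0]
D(3):
  [0, -8, -11]
  [10, 0, -3]
  [∞, ∞, 0]
Key observation: every diagonal entry stays at the unit through all rounds, so no improving cycle exists.
Answer: CONVERGES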